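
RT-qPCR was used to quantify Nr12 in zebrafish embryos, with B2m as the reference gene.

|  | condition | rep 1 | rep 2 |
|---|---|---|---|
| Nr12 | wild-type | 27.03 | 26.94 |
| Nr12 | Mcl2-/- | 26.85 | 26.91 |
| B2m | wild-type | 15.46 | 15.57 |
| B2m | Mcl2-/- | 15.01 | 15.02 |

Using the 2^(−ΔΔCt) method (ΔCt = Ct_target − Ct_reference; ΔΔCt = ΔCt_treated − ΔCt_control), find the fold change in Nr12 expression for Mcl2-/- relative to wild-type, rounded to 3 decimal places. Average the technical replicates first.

0.760

Mean Ct: Nr12 wild-type 26.985; Nr12 Mcl2-/- 26.880; B2m wild-type 15.515; B2m Mcl2-/- 15.015
ΔCt(wild-type) = 26.985 − 15.515 = 11.470
ΔCt(Mcl2-/-) = 26.880 − 15.015 = 11.865
ΔΔCt = 11.865 − 11.470 = 0.395
Fold change = 2^(−0.395) = 0.7605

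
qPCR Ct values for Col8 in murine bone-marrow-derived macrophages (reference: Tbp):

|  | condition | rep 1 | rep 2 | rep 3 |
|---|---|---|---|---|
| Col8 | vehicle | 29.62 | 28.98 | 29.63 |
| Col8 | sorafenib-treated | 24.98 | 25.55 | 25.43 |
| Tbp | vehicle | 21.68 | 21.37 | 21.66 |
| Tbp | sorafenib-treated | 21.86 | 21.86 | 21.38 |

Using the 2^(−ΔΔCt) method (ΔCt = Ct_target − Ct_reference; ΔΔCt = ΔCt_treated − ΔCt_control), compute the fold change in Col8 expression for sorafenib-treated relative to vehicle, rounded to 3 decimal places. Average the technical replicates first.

18.636

Mean Ct: Col8 vehicle 29.410; Col8 sorafenib-treated 25.320; Tbp vehicle 21.570; Tbp sorafenib-treated 21.700
ΔCt(vehicle) = 29.410 − 21.570 = 7.840
ΔCt(sorafenib-treated) = 25.320 − 21.700 = 3.620
ΔΔCt = 3.620 − 7.840 = -4.220
Fold change = 2^(−(-4.220)) = 2^4.220 = 18.6357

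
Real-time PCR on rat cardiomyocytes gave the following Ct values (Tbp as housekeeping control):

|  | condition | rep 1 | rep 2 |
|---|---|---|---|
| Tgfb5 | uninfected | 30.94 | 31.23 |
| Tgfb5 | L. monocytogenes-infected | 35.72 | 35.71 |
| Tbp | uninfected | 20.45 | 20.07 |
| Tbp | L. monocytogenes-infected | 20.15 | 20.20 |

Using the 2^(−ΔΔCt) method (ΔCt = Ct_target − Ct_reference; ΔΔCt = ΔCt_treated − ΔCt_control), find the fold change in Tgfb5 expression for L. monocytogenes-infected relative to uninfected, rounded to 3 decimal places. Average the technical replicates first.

Mean Ct: Tgfb5 uninfected 31.085; Tgfb5 L. monocytogenes-infected 35.715; Tbp uninfected 20.260; Tbp L. monocytogenes-infected 20.175
ΔCt(uninfected) = 31.085 − 20.260 = 10.825
ΔCt(L. monocytogenes-infected) = 35.715 − 20.175 = 15.540
ΔΔCt = 15.540 − 10.825 = 4.715
Fold change = 2^(−4.715) = 0.0381

0.038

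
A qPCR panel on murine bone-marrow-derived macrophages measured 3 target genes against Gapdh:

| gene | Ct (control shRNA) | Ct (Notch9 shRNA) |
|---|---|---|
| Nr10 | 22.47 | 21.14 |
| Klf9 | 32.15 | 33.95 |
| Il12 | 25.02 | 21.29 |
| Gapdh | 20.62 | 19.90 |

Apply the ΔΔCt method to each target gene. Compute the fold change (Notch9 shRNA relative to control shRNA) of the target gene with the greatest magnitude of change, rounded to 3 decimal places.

Nr10: ΔΔCt = (21.14−19.90) − (22.47−20.62) = 1.24 − 1.85 = -0.61; fold change = 2^0.61 = 1.526
Klf9: ΔΔCt = (33.95−19.90) − (32.15−20.62) = 14.05 − 11.53 = 2.52; fold change = 2^-2.52 = 0.174
Il12: ΔΔCt = (21.29−19.90) − (25.02−20.62) = 1.39 − 4.40 = -3.01; fold change = 2^3.01 = 8.056
Il12 has the largest |ΔΔCt| = 3.01.

8.056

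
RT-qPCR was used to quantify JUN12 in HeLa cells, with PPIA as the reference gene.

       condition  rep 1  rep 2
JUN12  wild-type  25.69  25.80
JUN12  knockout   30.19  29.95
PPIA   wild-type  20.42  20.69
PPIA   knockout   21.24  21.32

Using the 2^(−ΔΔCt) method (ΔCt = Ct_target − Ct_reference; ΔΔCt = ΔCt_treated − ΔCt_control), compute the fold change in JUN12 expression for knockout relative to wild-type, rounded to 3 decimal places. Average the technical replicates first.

Mean Ct: JUN12 wild-type 25.745; JUN12 knockout 30.070; PPIA wild-type 20.555; PPIA knockout 21.280
ΔCt(wild-type) = 25.745 − 20.555 = 5.190
ΔCt(knockout) = 30.070 − 21.280 = 8.790
ΔΔCt = 8.790 − 5.190 = 3.600
Fold change = 2^(−3.600) = 0.0825

0.082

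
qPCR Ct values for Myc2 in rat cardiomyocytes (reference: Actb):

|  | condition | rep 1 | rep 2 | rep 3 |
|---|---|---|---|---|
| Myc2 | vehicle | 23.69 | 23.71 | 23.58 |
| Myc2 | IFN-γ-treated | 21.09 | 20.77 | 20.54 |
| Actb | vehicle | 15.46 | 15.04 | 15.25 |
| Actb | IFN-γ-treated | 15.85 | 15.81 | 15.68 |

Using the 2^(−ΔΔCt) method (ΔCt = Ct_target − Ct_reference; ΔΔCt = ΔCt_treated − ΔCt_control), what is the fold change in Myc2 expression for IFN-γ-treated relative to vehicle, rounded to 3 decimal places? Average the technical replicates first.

Mean Ct: Myc2 vehicle 23.660; Myc2 IFN-γ-treated 20.800; Actb vehicle 15.250; Actb IFN-γ-treated 15.780
ΔCt(vehicle) = 23.660 − 15.250 = 8.410
ΔCt(IFN-γ-treated) = 20.800 − 15.780 = 5.020
ΔΔCt = 5.020 − 8.410 = -3.390
Fold change = 2^(−(-3.390)) = 2^3.390 = 10.4831

10.483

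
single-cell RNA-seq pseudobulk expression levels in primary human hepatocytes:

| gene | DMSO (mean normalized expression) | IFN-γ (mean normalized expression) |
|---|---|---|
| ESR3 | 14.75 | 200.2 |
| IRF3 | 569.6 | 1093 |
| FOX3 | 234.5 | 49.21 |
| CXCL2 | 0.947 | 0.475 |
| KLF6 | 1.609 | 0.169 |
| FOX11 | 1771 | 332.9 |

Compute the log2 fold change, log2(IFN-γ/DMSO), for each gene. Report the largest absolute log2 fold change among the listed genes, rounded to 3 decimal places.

3.763

log2(200.2/14.75) = 3.763  (ESR3)
log2(1093/569.6) = 0.940  (IRF3)
log2(49.21/234.5) = -2.253  (FOX3)
log2(0.475/0.947) = -0.995  (CXCL2)
log2(0.169/1.609) = -3.251  (KLF6)
log2(332.9/1771) = -2.411  (FOX11)
The largest magnitude belongs to ESR3.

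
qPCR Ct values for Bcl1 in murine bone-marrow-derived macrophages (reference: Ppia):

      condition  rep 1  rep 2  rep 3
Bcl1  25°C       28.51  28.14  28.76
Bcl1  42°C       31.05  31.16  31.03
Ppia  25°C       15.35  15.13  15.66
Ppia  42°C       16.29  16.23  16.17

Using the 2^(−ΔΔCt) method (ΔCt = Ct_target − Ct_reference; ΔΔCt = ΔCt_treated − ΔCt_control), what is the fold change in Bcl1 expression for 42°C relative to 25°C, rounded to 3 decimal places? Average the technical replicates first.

Mean Ct: Bcl1 25°C 28.470; Bcl1 42°C 31.080; Ppia 25°C 15.380; Ppia 42°C 16.230
ΔCt(25°C) = 28.470 − 15.380 = 13.090
ΔCt(42°C) = 31.080 − 16.230 = 14.850
ΔΔCt = 14.850 − 13.090 = 1.760
Fold change = 2^(−1.760) = 0.2952

0.295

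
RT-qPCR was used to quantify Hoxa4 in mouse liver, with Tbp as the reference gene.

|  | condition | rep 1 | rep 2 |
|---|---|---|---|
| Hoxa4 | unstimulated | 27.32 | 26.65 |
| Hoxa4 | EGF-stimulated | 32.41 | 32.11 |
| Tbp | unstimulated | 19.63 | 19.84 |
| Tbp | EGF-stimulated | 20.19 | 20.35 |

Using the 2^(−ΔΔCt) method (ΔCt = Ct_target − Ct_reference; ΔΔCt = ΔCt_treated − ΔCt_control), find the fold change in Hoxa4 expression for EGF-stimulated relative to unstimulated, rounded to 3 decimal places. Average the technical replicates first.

Mean Ct: Hoxa4 unstimulated 26.985; Hoxa4 EGF-stimulated 32.260; Tbp unstimulated 19.735; Tbp EGF-stimulated 20.270
ΔCt(unstimulated) = 26.985 − 19.735 = 7.250
ΔCt(EGF-stimulated) = 32.260 − 20.270 = 11.990
ΔΔCt = 11.990 − 7.250 = 4.740
Fold change = 2^(−4.740) = 0.0374

0.037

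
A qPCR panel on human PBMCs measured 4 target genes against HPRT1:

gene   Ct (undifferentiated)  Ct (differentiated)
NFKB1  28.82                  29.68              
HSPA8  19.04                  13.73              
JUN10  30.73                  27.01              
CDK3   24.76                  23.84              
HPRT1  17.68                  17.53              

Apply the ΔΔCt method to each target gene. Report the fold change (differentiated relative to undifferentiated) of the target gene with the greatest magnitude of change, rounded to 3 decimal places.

35.753

NFKB1: ΔΔCt = (29.68−17.53) − (28.82−17.68) = 12.15 − 11.14 = 1.01; fold change = 2^-1.01 = 0.497
HSPA8: ΔΔCt = (13.73−17.53) − (19.04−17.68) = -3.80 − 1.36 = -5.16; fold change = 2^5.16 = 35.753
JUN10: ΔΔCt = (27.01−17.53) − (30.73−17.68) = 9.48 − 13.05 = -3.57; fold change = 2^3.57 = 11.876
CDK3: ΔΔCt = (23.84−17.53) − (24.76−17.68) = 6.31 − 7.08 = -0.77; fold change = 2^0.77 = 1.705
HSPA8 has the largest |ΔΔCt| = 5.16.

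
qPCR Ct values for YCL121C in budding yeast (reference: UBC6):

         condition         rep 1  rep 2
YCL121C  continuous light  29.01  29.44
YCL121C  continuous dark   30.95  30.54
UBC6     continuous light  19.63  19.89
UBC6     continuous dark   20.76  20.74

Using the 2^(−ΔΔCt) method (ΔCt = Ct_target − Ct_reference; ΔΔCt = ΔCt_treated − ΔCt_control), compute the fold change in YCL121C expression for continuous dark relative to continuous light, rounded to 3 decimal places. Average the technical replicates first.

0.693

Mean Ct: YCL121C continuous light 29.225; YCL121C continuous dark 30.745; UBC6 continuous light 19.760; UBC6 continuous dark 20.750
ΔCt(continuous light) = 29.225 − 19.760 = 9.465
ΔCt(continuous dark) = 30.745 − 20.750 = 9.995
ΔΔCt = 9.995 − 9.465 = 0.530
Fold change = 2^(−0.530) = 0.6926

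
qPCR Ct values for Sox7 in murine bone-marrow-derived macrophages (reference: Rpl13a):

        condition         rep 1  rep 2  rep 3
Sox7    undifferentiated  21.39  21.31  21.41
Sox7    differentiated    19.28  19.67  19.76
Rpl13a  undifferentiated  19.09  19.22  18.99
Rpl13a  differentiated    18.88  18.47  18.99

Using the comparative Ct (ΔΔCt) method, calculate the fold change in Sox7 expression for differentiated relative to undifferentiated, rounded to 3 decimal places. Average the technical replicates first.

Mean Ct: Sox7 undifferentiated 21.370; Sox7 differentiated 19.570; Rpl13a undifferentiated 19.100; Rpl13a differentiated 18.780
ΔCt(undifferentiated) = 21.370 − 19.100 = 2.270
ΔCt(differentiated) = 19.570 − 18.780 = 0.790
ΔΔCt = 0.790 − 2.270 = -1.480
Fold change = 2^(−(-1.480)) = 2^1.480 = 2.7895

2.789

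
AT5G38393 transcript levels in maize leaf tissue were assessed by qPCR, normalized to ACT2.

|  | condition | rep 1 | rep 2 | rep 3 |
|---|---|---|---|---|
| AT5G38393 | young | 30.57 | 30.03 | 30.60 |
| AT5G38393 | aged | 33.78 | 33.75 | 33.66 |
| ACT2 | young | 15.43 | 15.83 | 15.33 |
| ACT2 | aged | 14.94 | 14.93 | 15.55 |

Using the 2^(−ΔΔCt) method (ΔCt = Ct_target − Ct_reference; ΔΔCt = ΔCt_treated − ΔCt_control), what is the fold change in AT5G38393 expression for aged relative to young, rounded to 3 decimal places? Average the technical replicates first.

0.076

Mean Ct: AT5G38393 young 30.400; AT5G38393 aged 33.730; ACT2 young 15.530; ACT2 aged 15.140
ΔCt(young) = 30.400 − 15.530 = 14.870
ΔCt(aged) = 33.730 − 15.140 = 18.590
ΔΔCt = 18.590 − 14.870 = 3.720
Fold change = 2^(−3.720) = 0.0759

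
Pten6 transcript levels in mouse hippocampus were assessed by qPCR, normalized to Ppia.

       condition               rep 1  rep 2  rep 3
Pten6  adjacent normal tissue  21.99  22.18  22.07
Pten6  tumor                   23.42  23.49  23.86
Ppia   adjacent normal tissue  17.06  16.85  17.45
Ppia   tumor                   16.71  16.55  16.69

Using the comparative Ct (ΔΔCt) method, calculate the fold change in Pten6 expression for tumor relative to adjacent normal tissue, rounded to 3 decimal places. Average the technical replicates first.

0.253

Mean Ct: Pten6 adjacent normal tissue 22.080; Pten6 tumor 23.590; Ppia adjacent normal tissue 17.120; Ppia tumor 16.650
ΔCt(adjacent normal tissue) = 22.080 − 17.120 = 4.960
ΔCt(tumor) = 23.590 − 16.650 = 6.940
ΔΔCt = 6.940 − 4.960 = 1.980
Fold change = 2^(−1.980) = 0.2535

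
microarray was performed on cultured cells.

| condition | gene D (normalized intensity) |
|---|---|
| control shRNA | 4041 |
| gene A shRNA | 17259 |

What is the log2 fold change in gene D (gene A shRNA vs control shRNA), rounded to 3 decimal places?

2.095

Fold change = 17259 / 4041 = 4.2710
log2(4.2710) = 2.0946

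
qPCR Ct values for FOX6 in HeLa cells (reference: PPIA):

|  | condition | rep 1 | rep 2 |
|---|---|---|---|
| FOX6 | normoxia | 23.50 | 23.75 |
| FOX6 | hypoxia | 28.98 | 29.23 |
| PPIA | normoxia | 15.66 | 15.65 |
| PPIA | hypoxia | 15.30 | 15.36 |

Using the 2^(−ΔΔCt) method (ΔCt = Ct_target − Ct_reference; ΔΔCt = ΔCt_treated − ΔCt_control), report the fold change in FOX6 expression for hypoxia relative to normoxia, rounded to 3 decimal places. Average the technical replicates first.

0.018

Mean Ct: FOX6 normoxia 23.625; FOX6 hypoxia 29.105; PPIA normoxia 15.655; PPIA hypoxia 15.330
ΔCt(normoxia) = 23.625 − 15.655 = 7.970
ΔCt(hypoxia) = 29.105 − 15.330 = 13.775
ΔΔCt = 13.775 − 7.970 = 5.805
Fold change = 2^(−5.805) = 0.0179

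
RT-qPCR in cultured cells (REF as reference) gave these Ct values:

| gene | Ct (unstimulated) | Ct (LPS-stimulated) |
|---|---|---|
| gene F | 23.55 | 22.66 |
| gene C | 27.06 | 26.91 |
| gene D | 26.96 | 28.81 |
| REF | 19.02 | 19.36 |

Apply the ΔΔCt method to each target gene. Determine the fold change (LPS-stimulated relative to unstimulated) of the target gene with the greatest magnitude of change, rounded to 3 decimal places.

gene F: ΔΔCt = (22.66−19.36) − (23.55−19.02) = 3.30 − 4.53 = -1.23; fold change = 2^1.23 = 2.346
gene C: ΔΔCt = (26.91−19.36) − (27.06−19.02) = 7.55 − 8.04 = -0.49; fold change = 2^0.49 = 1.404
gene D: ΔΔCt = (28.81−19.36) − (26.96−19.02) = 9.45 − 7.94 = 1.51; fold change = 2^-1.51 = 0.351
gene D has the largest |ΔΔCt| = 1.51.

0.351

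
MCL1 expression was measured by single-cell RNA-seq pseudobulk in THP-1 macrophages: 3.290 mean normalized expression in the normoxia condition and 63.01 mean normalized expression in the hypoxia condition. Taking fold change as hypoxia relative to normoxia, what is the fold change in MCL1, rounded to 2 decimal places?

Fold change = 63.01 / 3.290 = 19.152
MCL1 is upregulated.

19.15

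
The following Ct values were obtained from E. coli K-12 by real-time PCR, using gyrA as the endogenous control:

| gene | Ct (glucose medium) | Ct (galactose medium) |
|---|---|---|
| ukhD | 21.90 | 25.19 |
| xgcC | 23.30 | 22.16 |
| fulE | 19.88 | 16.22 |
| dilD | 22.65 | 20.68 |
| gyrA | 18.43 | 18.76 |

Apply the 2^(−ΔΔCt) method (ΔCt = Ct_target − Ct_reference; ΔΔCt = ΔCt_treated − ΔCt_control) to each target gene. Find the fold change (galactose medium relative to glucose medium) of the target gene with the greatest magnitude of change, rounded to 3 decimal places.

15.889

ukhD: ΔΔCt = (25.19−18.76) − (21.90−18.43) = 6.43 − 3.47 = 2.96; fold change = 2^-2.96 = 0.129
xgcC: ΔΔCt = (22.16−18.76) − (23.30−18.43) = 3.40 − 4.87 = -1.47; fold change = 2^1.47 = 2.770
fulE: ΔΔCt = (16.22−18.76) − (19.88−18.43) = -2.54 − 1.45 = -3.99; fold change = 2^3.99 = 15.889
dilD: ΔΔCt = (20.68−18.76) − (22.65−18.43) = 1.92 − 4.22 = -2.30; fold change = 2^2.30 = 4.925
fulE has the largest |ΔΔCt| = 3.99.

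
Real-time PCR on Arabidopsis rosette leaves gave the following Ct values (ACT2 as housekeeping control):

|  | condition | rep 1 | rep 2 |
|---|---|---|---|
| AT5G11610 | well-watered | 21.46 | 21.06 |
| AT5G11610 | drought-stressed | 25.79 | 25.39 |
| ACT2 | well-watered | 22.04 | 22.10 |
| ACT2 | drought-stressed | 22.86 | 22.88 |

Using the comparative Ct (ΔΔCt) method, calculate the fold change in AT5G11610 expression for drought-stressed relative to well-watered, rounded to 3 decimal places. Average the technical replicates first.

0.087

Mean Ct: AT5G11610 well-watered 21.260; AT5G11610 drought-stressed 25.590; ACT2 well-watered 22.070; ACT2 drought-stressed 22.870
ΔCt(well-watered) = 21.260 − 22.070 = -0.810
ΔCt(drought-stressed) = 25.590 − 22.870 = 2.720
ΔΔCt = 2.720 − (-0.810) = 3.530
Fold change = 2^(−3.530) = 0.0866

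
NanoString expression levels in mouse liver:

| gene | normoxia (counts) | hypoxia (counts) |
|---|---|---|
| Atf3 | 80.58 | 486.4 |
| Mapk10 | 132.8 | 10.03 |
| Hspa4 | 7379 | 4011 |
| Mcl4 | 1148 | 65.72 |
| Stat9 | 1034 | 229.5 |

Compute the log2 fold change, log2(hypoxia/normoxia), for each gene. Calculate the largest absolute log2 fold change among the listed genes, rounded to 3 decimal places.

4.127

log2(486.4/80.58) = 2.594  (Atf3)
log2(10.03/132.8) = -3.727  (Mapk10)
log2(4011/7379) = -0.879  (Hspa4)
log2(65.72/1148) = -4.127  (Mcl4)
log2(229.5/1034) = -2.172  (Stat9)
The largest magnitude belongs to Mcl4.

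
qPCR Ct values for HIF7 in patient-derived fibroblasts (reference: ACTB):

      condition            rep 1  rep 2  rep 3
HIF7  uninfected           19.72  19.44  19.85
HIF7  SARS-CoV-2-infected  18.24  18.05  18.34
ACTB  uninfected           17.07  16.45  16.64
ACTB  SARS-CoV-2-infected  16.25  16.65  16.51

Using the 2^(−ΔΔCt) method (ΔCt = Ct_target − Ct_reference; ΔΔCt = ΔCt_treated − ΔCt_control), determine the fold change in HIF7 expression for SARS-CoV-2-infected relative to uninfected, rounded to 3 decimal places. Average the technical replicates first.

Mean Ct: HIF7 uninfected 19.670; HIF7 SARS-CoV-2-infected 18.210; ACTB uninfected 16.720; ACTB SARS-CoV-2-infected 16.470
ΔCt(uninfected) = 19.670 − 16.720 = 2.950
ΔCt(SARS-CoV-2-infected) = 18.210 − 16.470 = 1.740
ΔΔCt = 1.740 − 2.950 = -1.210
Fold change = 2^(−(-1.210)) = 2^1.210 = 2.3134

2.313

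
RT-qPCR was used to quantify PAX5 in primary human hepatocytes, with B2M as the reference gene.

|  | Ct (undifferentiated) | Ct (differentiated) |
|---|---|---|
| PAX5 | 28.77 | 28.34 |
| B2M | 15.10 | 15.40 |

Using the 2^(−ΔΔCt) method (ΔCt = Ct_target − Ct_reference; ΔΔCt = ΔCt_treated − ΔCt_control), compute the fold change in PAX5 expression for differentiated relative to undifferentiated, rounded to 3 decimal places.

1.659

ΔCt(undifferentiated) = 28.770 − 15.100 = 13.670
ΔCt(differentiated) = 28.340 − 15.400 = 12.940
ΔΔCt = 12.940 − 13.670 = -0.730
Fold change = 2^(−(-0.730)) = 2^0.730 = 1.6586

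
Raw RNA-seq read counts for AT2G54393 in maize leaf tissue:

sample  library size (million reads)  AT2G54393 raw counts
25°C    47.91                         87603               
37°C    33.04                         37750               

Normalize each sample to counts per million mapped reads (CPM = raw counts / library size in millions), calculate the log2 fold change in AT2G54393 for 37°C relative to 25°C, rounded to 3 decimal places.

CPM(25°C) = 87603 / 47.91 = 1828.4909
CPM(37°C) = 37750 / 33.04 = 1142.5545
Fold change = 1142.5545 / 1828.4909 = 0.62486
log2(0.62486) = -0.6784

-0.678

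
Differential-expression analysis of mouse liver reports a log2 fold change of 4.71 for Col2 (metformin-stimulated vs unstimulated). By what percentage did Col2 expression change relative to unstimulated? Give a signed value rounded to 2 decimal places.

Fold change = 2^(4.71) = 26.1729
Percent change = (FC − 1) × 100% = (26.1729 − 1) × 100 = 2517.29%

2517.29%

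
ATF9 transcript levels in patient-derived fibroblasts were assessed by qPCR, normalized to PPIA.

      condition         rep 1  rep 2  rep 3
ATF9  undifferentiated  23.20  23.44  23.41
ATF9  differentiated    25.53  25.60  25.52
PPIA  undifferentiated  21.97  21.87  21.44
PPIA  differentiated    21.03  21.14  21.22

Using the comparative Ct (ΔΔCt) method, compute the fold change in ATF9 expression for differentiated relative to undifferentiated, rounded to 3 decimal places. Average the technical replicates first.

Mean Ct: ATF9 undifferentiated 23.350; ATF9 differentiated 25.550; PPIA undifferentiated 21.760; PPIA differentiated 21.130
ΔCt(undifferentiated) = 23.350 − 21.760 = 1.590
ΔCt(differentiated) = 25.550 − 21.130 = 4.420
ΔΔCt = 4.420 − 1.590 = 2.830
Fold change = 2^(−2.830) = 0.1406

0.141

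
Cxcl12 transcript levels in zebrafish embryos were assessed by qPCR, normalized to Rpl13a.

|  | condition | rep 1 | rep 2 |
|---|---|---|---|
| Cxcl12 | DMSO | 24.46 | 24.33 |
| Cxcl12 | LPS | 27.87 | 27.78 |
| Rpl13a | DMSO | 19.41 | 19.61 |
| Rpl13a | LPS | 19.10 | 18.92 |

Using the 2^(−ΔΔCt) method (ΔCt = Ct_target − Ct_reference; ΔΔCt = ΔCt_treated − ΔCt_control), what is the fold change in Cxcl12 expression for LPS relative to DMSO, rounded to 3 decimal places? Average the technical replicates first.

0.066

Mean Ct: Cxcl12 DMSO 24.395; Cxcl12 LPS 27.825; Rpl13a DMSO 19.510; Rpl13a LPS 19.010
ΔCt(DMSO) = 24.395 − 19.510 = 4.885
ΔCt(LPS) = 27.825 − 19.010 = 8.815
ΔΔCt = 8.815 − 4.885 = 3.930
Fold change = 2^(−3.930) = 0.0656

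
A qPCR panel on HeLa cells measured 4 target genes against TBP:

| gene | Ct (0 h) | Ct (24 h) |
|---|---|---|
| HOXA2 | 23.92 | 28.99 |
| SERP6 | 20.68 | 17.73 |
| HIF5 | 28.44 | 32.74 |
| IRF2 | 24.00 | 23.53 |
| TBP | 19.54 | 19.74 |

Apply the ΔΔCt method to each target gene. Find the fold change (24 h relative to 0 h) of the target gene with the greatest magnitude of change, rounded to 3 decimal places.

0.034

HOXA2: ΔΔCt = (28.99−19.74) − (23.92−19.54) = 9.25 − 4.38 = 4.87; fold change = 2^-4.87 = 0.034
SERP6: ΔΔCt = (17.73−19.74) − (20.68−19.54) = -2.01 − 1.14 = -3.15; fold change = 2^3.15 = 8.877
HIF5: ΔΔCt = (32.74−19.74) − (28.44−19.54) = 13.00 − 8.90 = 4.10; fold change = 2^-4.10 = 0.058
IRF2: ΔΔCt = (23.53−19.74) − (24.00−19.54) = 3.79 − 4.46 = -0.67; fold change = 2^0.67 = 1.591
HOXA2 has the largest |ΔΔCt| = 4.87.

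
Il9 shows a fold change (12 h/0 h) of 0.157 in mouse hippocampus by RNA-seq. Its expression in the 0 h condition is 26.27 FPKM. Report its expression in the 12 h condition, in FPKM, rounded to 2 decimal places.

4.12

12 h expression = 26.27 × 0.157 = 4.12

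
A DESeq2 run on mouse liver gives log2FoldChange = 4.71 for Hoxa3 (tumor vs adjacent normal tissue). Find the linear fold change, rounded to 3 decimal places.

26.173

Fold change = 2^(4.71) = 26.1729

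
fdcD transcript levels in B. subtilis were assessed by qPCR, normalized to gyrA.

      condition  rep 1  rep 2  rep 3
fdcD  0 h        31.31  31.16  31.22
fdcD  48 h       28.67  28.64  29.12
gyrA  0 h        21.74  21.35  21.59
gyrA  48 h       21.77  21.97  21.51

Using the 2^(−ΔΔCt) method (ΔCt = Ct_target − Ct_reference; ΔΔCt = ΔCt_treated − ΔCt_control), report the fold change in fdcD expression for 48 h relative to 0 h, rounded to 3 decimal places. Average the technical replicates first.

Mean Ct: fdcD 0 h 31.230; fdcD 48 h 28.810; gyrA 0 h 21.560; gyrA 48 h 21.750
ΔCt(0 h) = 31.230 − 21.560 = 9.670
ΔCt(48 h) = 28.810 − 21.750 = 7.060
ΔΔCt = 7.060 − 9.670 = -2.610
Fold change = 2^(−(-2.610)) = 2^2.610 = 6.1050

6.105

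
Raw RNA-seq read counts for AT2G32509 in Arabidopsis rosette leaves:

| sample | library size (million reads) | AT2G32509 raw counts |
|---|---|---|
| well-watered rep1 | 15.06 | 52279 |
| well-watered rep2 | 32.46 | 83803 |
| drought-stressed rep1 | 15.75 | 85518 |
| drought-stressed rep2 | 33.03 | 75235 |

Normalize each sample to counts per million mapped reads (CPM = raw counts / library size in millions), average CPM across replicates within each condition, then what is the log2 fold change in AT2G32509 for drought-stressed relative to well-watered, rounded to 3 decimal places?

0.349

CPM(well-watered rep1) = 52279 / 15.06 = 3471.3811
CPM(well-watered rep2) = 83803 / 32.46 = 2581.7314
CPM(drought-stressed rep1) = 85518 / 15.75 = 5429.7143
CPM(drought-stressed rep2) = 75235 / 33.03 = 2277.7778
mean CPM(well-watered) = 3026.5563; mean CPM(drought-stressed) = 3853.7460
Fold change = 3853.7460 / 3026.5563 = 1.27331
log2(1.27331) = 0.3486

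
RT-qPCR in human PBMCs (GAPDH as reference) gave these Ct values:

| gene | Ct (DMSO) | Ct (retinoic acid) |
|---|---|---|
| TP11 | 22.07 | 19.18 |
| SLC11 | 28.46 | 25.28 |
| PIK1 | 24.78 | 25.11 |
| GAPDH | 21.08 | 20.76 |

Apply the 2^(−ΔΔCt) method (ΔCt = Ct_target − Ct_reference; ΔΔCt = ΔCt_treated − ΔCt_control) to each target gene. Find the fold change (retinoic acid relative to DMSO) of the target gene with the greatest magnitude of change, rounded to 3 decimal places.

7.260

TP11: ΔΔCt = (19.18−20.76) − (22.07−21.08) = -1.58 − 0.99 = -2.57; fold change = 2^2.57 = 5.938
SLC11: ΔΔCt = (25.28−20.76) − (28.46−21.08) = 4.52 − 7.38 = -2.86; fold change = 2^2.86 = 7.260
PIK1: ΔΔCt = (25.11−20.76) − (24.78−21.08) = 4.35 − 3.70 = 0.65; fold change = 2^-0.65 = 0.637
SLC11 has the largest |ΔΔCt| = 2.86.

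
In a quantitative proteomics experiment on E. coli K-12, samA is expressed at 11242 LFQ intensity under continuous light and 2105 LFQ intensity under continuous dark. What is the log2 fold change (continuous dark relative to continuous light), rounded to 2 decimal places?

-2.42

Fold change = 2105 / 11242 = 0.1872
log2(0.1872) = -2.417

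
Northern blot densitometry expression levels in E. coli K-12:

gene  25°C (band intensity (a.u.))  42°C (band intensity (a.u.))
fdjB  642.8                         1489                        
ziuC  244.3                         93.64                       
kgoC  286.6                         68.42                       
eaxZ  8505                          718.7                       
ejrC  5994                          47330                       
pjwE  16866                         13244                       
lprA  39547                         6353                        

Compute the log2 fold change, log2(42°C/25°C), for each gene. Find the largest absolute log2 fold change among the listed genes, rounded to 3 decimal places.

log2(1489/642.8) = 1.212  (fdjB)
log2(93.64/244.3) = -1.383  (ziuC)
log2(68.42/286.6) = -2.067  (kgoC)
log2(718.7/8505) = -3.565  (eaxZ)
log2(47330/5994) = 2.981  (ejrC)
log2(13244/16866) = -0.349  (pjwE)
log2(6353/39547) = -2.638  (lprA)
The largest magnitude belongs to eaxZ.

3.565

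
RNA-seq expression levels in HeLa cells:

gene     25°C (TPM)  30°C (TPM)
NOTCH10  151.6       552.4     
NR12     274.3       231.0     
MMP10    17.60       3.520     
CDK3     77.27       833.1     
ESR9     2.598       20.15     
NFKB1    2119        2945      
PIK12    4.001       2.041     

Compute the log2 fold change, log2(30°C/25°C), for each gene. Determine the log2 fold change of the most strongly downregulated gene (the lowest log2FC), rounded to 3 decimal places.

-2.322

log2(552.4/151.6) = 1.865  (NOTCH10)
log2(231.0/274.3) = -0.248  (NR12)
log2(3.520/17.60) = -2.322  (MMP10)
log2(833.1/77.27) = 3.431  (CDK3)
log2(20.15/2.598) = 2.955  (ESR9)
log2(2945/2119) = 0.475  (NFKB1)
log2(2.041/4.001) = -0.971  (PIK12)
MMP10 is most strongly downregulated.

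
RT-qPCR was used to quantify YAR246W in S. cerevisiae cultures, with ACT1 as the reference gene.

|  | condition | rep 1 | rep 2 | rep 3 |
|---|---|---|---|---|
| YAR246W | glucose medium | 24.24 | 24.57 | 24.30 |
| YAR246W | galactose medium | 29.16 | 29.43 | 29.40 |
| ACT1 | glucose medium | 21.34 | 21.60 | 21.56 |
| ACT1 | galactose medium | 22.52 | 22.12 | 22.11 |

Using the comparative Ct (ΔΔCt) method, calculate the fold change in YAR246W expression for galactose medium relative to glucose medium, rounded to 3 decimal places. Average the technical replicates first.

0.054

Mean Ct: YAR246W glucose medium 24.370; YAR246W galactose medium 29.330; ACT1 glucose medium 21.500; ACT1 galactose medium 22.250
ΔCt(glucose medium) = 24.370 − 21.500 = 2.870
ΔCt(galactose medium) = 29.330 − 22.250 = 7.080
ΔΔCt = 7.080 − 2.870 = 4.210
Fold change = 2^(−4.210) = 0.0540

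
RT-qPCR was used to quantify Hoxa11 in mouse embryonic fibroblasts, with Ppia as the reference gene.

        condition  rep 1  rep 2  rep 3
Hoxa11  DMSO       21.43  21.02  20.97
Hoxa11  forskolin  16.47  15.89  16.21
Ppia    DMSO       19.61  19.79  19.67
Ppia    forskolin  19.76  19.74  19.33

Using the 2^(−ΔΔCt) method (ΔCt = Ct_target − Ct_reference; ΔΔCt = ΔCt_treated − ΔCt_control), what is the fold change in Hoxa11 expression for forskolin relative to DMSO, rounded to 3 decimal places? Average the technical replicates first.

29.243

Mean Ct: Hoxa11 DMSO 21.140; Hoxa11 forskolin 16.190; Ppia DMSO 19.690; Ppia forskolin 19.610
ΔCt(DMSO) = 21.140 − 19.690 = 1.450
ΔCt(forskolin) = 16.190 − 19.610 = -3.420
ΔΔCt = -3.420 − 1.450 = -4.870
Fold change = 2^(−(-4.870)) = 2^4.870 = 29.2426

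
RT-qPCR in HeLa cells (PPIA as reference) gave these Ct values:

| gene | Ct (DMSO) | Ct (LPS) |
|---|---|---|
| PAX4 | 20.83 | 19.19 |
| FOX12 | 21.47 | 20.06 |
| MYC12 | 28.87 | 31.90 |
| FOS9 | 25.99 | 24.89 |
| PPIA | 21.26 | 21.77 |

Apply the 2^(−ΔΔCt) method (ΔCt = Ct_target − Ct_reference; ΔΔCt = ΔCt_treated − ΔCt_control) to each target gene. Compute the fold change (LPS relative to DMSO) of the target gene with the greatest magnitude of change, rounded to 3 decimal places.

PAX4: ΔΔCt = (19.19−21.77) − (20.83−21.26) = -2.58 − (-0.43) = -2.15; fold change = 2^2.15 = 4.438
FOX12: ΔΔCt = (20.06−21.77) − (21.47−21.26) = -1.71 − 0.21 = -1.92; fold change = 2^1.92 = 3.784
MYC12: ΔΔCt = (31.90−21.77) − (28.87−21.26) = 10.13 − 7.61 = 2.52; fold change = 2^-2.52 = 0.174
FOS9: ΔΔCt = (24.89−21.77) − (25.99−21.26) = 3.12 − 4.73 = -1.61; fold change = 2^1.61 = 3.053
MYC12 has the largest |ΔΔCt| = 2.52.

0.174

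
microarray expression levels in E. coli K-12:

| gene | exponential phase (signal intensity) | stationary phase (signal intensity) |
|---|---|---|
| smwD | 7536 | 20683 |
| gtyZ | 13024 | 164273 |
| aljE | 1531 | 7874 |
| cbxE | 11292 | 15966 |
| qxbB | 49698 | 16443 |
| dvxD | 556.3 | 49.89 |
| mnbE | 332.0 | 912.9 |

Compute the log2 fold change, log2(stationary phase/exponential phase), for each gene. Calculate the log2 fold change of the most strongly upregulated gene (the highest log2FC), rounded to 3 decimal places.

log2(20683/7536) = 1.457  (smwD)
log2(164273/13024) = 3.657  (gtyZ)
log2(7874/1531) = 2.363  (aljE)
log2(15966/11292) = 0.500  (cbxE)
log2(16443/49698) = -1.596  (qxbB)
log2(49.89/556.3) = -3.479  (dvxD)
log2(912.9/332.0) = 1.459  (mnbE)
gtyZ is most strongly upregulated.

3.657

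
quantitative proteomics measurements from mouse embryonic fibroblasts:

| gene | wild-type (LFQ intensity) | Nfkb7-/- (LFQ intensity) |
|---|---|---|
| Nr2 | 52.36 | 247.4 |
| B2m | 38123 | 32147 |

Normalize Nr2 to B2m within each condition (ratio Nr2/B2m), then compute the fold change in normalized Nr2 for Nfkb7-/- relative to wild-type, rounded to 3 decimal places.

5.603

Nr2/B2m (wild-type) = 52.36 / 38123 = 0.0013734
Nr2/B2m (Nfkb7-/-) = 247.4 / 32147 = 0.0076959
Fold change = 0.0076959 / 0.0013734 = 5.6033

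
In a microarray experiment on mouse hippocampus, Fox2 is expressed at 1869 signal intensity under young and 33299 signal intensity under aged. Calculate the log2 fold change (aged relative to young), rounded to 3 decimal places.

Fold change = 33299 / 1869 = 17.8165
log2(17.8165) = 4.1551

4.155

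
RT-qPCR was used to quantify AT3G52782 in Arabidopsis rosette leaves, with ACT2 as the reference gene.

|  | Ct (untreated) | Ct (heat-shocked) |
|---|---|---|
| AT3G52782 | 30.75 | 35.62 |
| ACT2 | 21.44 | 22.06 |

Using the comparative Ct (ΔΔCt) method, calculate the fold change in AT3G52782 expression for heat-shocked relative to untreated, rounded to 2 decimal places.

ΔCt(untreated) = 30.750 − 21.440 = 9.310
ΔCt(heat-shocked) = 35.620 − 22.060 = 13.560
ΔΔCt = 13.560 − 9.310 = 4.250
Fold change = 2^(−4.250) = 0.053

0.05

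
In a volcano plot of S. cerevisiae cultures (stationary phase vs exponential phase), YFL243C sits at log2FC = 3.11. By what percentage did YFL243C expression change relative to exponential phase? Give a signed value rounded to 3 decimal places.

Fold change = 2^(3.11) = 8.6338
Percent change = (FC − 1) × 100% = (8.6338 − 1) × 100 = 763.383%

763.383%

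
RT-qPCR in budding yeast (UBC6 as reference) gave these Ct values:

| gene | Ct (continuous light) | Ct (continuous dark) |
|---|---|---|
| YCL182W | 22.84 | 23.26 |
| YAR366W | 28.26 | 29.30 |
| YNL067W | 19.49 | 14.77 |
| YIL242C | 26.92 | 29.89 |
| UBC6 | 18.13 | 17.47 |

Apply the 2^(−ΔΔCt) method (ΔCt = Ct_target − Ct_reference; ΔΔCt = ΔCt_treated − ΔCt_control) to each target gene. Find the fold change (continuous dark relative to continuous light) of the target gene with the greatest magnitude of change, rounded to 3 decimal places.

YCL182W: ΔΔCt = (23.26−17.47) − (22.84−18.13) = 5.79 − 4.71 = 1.08; fold change = 2^-1.08 = 0.473
YAR366W: ΔΔCt = (29.30−17.47) − (28.26−18.13) = 11.83 − 10.13 = 1.70; fold change = 2^-1.70 = 0.308
YNL067W: ΔΔCt = (14.77−17.47) − (19.49−18.13) = -2.70 − 1.36 = -4.06; fold change = 2^4.06 = 16.679
YIL242C: ΔΔCt = (29.89−17.47) − (26.92−18.13) = 12.42 − 8.79 = 3.63; fold change = 2^-3.63 = 0.081
YNL067W has the largest |ΔΔCt| = 4.06.

16.679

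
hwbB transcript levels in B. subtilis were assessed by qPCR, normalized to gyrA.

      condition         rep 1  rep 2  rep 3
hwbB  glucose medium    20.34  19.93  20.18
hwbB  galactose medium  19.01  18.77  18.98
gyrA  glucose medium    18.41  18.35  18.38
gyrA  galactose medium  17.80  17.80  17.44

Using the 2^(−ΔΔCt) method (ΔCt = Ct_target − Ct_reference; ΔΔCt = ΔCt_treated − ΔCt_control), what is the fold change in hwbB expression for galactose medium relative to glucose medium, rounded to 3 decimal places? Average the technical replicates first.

1.444

Mean Ct: hwbB glucose medium 20.150; hwbB galactose medium 18.920; gyrA glucose medium 18.380; gyrA galactose medium 17.680
ΔCt(glucose medium) = 20.150 − 18.380 = 1.770
ΔCt(galactose medium) = 18.920 − 17.680 = 1.240
ΔΔCt = 1.240 − 1.770 = -0.530
Fold change = 2^(−(-0.530)) = 2^0.530 = 1.4439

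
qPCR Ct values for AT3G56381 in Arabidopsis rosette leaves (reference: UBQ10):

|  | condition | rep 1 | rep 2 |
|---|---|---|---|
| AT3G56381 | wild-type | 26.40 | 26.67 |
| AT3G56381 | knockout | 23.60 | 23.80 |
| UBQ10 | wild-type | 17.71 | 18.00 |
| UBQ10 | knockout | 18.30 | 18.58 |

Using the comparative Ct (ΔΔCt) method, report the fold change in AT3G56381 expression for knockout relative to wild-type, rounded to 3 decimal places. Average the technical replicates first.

10.703

Mean Ct: AT3G56381 wild-type 26.535; AT3G56381 knockout 23.700; UBQ10 wild-type 17.855; UBQ10 knockout 18.440
ΔCt(wild-type) = 26.535 − 17.855 = 8.680
ΔCt(knockout) = 23.700 − 18.440 = 5.260
ΔΔCt = 5.260 − 8.680 = -3.420
Fold change = 2^(−(-3.420)) = 2^3.420 = 10.7034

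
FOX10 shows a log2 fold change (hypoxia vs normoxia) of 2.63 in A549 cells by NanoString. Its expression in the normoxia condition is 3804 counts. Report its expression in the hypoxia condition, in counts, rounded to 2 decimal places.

Fold change = 2^(2.63) = 6.1903
hypoxia expression = 3804 × 6.1903 = 23547.75

23547.75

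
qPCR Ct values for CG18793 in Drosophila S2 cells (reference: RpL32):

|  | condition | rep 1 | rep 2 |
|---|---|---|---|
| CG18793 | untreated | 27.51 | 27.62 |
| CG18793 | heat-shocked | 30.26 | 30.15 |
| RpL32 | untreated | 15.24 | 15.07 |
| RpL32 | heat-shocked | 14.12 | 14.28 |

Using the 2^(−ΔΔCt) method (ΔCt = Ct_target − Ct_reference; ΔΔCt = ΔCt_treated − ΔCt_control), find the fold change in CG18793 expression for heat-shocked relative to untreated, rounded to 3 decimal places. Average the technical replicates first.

0.083

Mean Ct: CG18793 untreated 27.565; CG18793 heat-shocked 30.205; RpL32 untreated 15.155; RpL32 heat-shocked 14.200
ΔCt(untreated) = 27.565 − 15.155 = 12.410
ΔCt(heat-shocked) = 30.205 − 14.200 = 16.005
ΔΔCt = 16.005 − 12.410 = 3.595
Fold change = 2^(−3.595) = 0.0828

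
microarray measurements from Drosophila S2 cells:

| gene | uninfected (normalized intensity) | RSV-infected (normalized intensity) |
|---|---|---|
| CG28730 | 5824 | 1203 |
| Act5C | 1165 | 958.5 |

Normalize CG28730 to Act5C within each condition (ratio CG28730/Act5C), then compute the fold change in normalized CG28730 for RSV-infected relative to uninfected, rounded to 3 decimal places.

0.251

CG28730/Act5C (uninfected) = 5824 / 1165 = 4.9991
CG28730/Act5C (RSV-infected) = 1203 / 958.5 = 1.2551
Fold change = 1.2551 / 4.9991 = 0.2511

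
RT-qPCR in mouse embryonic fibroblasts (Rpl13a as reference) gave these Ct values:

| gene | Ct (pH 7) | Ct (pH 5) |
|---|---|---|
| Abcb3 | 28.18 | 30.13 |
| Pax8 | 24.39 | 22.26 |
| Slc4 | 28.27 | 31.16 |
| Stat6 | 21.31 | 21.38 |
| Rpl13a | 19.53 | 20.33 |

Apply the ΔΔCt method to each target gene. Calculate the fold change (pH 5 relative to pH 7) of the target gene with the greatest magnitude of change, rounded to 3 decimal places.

Abcb3: ΔΔCt = (30.13−20.33) − (28.18−19.53) = 9.80 − 8.65 = 1.15; fold change = 2^-1.15 = 0.451
Pax8: ΔΔCt = (22.26−20.33) − (24.39−19.53) = 1.93 − 4.86 = -2.93; fold change = 2^2.93 = 7.621
Slc4: ΔΔCt = (31.16−20.33) − (28.27−19.53) = 10.83 − 8.74 = 2.09; fold change = 2^-2.09 = 0.235
Stat6: ΔΔCt = (21.38−20.33) − (21.31−19.53) = 1.05 − 1.78 = -0.73; fold change = 2^0.73 = 1.659
Pax8 has the largest |ΔΔCt| = 2.93.

7.621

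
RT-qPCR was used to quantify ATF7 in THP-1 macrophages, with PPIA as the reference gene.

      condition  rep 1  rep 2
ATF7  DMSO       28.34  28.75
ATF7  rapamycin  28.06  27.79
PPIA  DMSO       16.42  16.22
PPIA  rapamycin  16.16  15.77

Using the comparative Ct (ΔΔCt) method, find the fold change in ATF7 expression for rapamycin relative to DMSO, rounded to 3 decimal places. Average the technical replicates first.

Mean Ct: ATF7 DMSO 28.545; ATF7 rapamycin 27.925; PPIA DMSO 16.320; PPIA rapamycin 15.965
ΔCt(DMSO) = 28.545 − 16.320 = 12.225
ΔCt(rapamycin) = 27.925 − 15.965 = 11.960
ΔΔCt = 11.960 − 12.225 = -0.265
Fold change = 2^(−(-0.265)) = 2^0.265 = 1.2016

1.202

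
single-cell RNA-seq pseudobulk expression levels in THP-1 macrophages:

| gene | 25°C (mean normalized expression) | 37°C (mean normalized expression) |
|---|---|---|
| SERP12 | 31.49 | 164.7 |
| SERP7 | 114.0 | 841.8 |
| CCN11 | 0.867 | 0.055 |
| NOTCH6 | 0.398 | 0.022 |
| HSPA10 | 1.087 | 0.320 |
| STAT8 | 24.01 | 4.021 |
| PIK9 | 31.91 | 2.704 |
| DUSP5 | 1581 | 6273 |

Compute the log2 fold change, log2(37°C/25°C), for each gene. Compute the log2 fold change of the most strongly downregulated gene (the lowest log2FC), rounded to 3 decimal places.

-4.177

log2(164.7/31.49) = 2.387  (SERP12)
log2(841.8/114.0) = 2.884  (SERP7)
log2(0.055/0.867) = -3.979  (CCN11)
log2(0.022/0.398) = -4.177  (NOTCH6)
log2(0.320/1.087) = -1.764  (HSPA10)
log2(4.021/24.01) = -2.578  (STAT8)
log2(2.704/31.91) = -3.561  (PIK9)
log2(6273/1581) = 1.988  (DUSP5)
NOTCH6 is most strongly downregulated.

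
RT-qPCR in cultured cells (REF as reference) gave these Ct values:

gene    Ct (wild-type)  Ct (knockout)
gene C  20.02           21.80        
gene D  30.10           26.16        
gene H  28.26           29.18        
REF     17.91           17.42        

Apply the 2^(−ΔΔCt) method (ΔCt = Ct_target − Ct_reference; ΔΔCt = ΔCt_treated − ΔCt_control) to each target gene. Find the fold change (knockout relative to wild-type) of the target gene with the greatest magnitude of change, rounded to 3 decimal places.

gene C: ΔΔCt = (21.80−17.42) − (20.02−17.91) = 4.38 − 2.11 = 2.27; fold change = 2^-2.27 = 0.207
gene D: ΔΔCt = (26.16−17.42) − (30.10−17.91) = 8.74 − 12.19 = -3.45; fold change = 2^3.45 = 10.928
gene H: ΔΔCt = (29.18−17.42) − (28.26−17.91) = 11.76 − 10.35 = 1.41; fold change = 2^-1.41 = 0.376
gene D has the largest |ΔΔCt| = 3.45.

10.928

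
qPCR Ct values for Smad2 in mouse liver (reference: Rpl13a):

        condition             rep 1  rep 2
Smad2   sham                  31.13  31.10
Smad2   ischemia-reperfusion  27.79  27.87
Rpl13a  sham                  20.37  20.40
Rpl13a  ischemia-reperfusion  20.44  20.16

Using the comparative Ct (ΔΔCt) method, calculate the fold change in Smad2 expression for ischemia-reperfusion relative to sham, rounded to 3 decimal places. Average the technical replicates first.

Mean Ct: Smad2 sham 31.115; Smad2 ischemia-reperfusion 27.830; Rpl13a sham 20.385; Rpl13a ischemia-reperfusion 20.300
ΔCt(sham) = 31.115 − 20.385 = 10.730
ΔCt(ischemia-reperfusion) = 27.830 − 20.300 = 7.530
ΔΔCt = 7.530 − 10.730 = -3.200
Fold change = 2^(−(-3.200)) = 2^3.200 = 9.1896

9.190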